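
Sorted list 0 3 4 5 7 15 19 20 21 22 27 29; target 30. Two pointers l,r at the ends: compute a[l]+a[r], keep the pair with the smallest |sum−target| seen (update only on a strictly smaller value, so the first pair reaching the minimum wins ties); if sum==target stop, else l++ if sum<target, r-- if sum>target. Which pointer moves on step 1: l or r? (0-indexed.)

l

l=0 r=11: 0+29=29 d=1 *, l++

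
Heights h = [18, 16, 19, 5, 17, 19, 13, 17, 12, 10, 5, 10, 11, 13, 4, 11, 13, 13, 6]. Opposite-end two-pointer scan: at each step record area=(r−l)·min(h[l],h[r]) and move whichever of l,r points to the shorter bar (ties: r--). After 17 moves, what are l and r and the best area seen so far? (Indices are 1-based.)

l=3, r=4, best area=221

l=1 r=19: min(18,6)*18=108 best=108 *, r--
l=1 r=18: min(18,13)*17=221 best=221 *, r--
l=1 r=17: min(18,13)*16=208 best=221, r--
l=1 r=16: min(18,11)*15=165 best=221, r--
l=1 r=15: min(18,4)*14=56 best=221, r--
l=1 r=14: min(18,13)*13=169 best=221, r--
l=1 r=13: min(18,11)*12=132 best=221, r--
l=1 r=12: min(18,10)*11=110 best=221, r--
l=1 r=11: min(18,5)*10=50 best=221, r--
l=1 r=10: min(18,10)*9=90 best=221, r--
l=1 r=9: min(18,12)*8=96 best=221, r--
l=1 r=8: min(18,17)*7=119 best=221, r--
l=1 r=7: min(18,13)*6=78 best=221, r--
l=1 r=6: min(18,19)*5=90 best=221, l++
l=2 r=6: min(16,19)*4=64 best=221, l++
l=3 r=6: min(19,19)*3=57 best=221, r--
l=3 r=5: min(19,17)*2=34 best=221, r--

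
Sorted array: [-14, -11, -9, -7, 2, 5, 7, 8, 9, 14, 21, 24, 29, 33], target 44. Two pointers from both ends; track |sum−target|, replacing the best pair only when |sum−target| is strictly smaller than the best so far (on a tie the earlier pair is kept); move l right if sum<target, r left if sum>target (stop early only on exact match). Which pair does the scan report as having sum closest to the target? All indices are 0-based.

[0,13] -14+33=19 d=25 * → l++
[1,13] -11+33=22 d=22 * → l++
[2,13] -9+33=24 d=20 * → l++
[3,13] -7+33=26 d=18 * → l++
[4,13] 2+33=35 d=9 * → l++
[5,13] 5+33=38 d=6 * → l++
[6,13] 7+33=40 d=4 * → l++
[7,13] 8+33=41 d=3 * → l++
[8,13] 9+33=42 d=2 * → l++
[9,13] 14+33=47 d=3 → r--
[9,12] 14+29=43 d=1 * → l++
[10,12] 21+29=50 d=6 → r--
[10,11] 21+24=45 d=1 → r--

pair (14, 29) with sum 43 (|Δ|=1)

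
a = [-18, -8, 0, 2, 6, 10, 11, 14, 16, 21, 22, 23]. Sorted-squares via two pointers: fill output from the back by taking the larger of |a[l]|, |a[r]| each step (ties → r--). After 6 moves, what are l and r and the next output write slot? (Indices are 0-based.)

[0,11] |-18|<=|23| out[11]=529 → r--
[0,10] |-18|<=|22| out[10]=484 → r--
[0,9] |-18|<=|21| out[9]=441 → r--
[0,8] |-18|>|16| out[8]=324 → l++
[1,8] |-8|<=|16| out[7]=256 → r--
[1,7] |-8|<=|14| out[6]=196 → r--

l=1, r=6, next write slot=5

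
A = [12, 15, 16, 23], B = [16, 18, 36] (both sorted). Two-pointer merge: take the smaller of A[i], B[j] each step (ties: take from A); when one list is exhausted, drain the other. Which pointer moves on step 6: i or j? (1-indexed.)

i

[i=1,j=1] A[i]=12<=B[j]=16 take 12 → i++
[i=2,j=1] A[i]=15<=B[j]=16 take 15 → i++
[i=3,j=1] A[i]=16<=B[j]=16 take 16 → i++
[i=4,j=1] A[i]=23>B[j]=16 take 16 → j++
[i=4,j=2] A[i]=23>B[j]=18 take 18 → j++
[i=4,j=3] A[i]=23<=B[j]=36 take 23 → i++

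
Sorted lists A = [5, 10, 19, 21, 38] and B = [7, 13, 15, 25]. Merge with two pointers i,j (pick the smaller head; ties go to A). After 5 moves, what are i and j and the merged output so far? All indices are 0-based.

i=2, j=3, merged so far=[5, 7, 10, 13, 15]

[i=0,j=0] A[i]=5<=B[j]=7 take 5 → i++
[i=1,j=0] A[i]=10>B[j]=7 take 7 → j++
[i=1,j=1] A[i]=10<=B[j]=13 take 10 → i++
[i=2,j=1] A[i]=19>B[j]=13 take 13 → j++
[i=2,j=2] A[i]=19>B[j]=15 take 15 → j++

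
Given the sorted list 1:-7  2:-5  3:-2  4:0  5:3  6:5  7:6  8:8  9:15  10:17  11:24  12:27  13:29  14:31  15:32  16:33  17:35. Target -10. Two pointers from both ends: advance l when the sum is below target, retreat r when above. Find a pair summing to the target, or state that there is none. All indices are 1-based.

[1,17] -7+35=28 >-10 → r--
[1,16] -7+33=26 >-10 → r--
[1,15] -7+32=25 >-10 → r--
[1,14] -7+31=24 >-10 → r--
[1,13] -7+29=22 >-10 → r--
[1,12] -7+27=20 >-10 → r--
[1,11] -7+24=17 >-10 → r--
[1,10] -7+17=10 >-10 → r--
[1,9] -7+15=8 >-10 → r--
[1,8] -7+8=1 >-10 → r--
[1,7] -7+6=-1 >-10 → r--
[1,6] -7+5=-2 >-10 → r--
[1,5] -7+3=-4 >-10 → r--
[1,4] -7+0=-7 >-10 → r--
[1,3] -7+-2=-9 >-10 → r--
[1,2] -7+-5=-12 <-10 → l++

no pair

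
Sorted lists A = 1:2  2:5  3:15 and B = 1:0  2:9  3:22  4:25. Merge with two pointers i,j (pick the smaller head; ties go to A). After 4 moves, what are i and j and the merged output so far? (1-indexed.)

i=1 j=1: A[i]=2>B[j]=0 take 0, j++
i=1 j=2: A[i]=2<=B[j]=9 take 2, i++
i=2 j=2: A[i]=5<=B[j]=9 take 5, i++
i=3 j=2: A[i]=15>B[j]=9 take 9, j++

i=3, j=3, merged so far=[0, 2, 5, 9]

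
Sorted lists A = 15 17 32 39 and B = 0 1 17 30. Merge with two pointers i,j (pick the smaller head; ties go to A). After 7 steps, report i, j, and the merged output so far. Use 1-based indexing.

i=1 j=1: A[i]=15>B[j]=0 take 0, j++
i=1 j=2: A[i]=15>B[j]=1 take 1, j++
i=1 j=3: A[i]=15<=B[j]=17 take 15, i++
i=2 j=3: A[i]=17<=B[j]=17 take 17, i++
i=3 j=3: A[i]=32>B[j]=17 take 17, j++
i=3 j=4: A[i]=32>B[j]=30 take 30, j++
i=3 j=5: B done, take A[i]=32, i++

i=4, j=5, merged so far=[0, 1, 15, 17, 17, 30, 32]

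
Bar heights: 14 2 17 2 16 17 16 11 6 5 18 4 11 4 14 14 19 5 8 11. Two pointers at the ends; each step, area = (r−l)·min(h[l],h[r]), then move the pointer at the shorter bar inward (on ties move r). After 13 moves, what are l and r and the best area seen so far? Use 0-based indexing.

l=0 r=19: min(14,11)*19=209 best=209 *, r--
l=0 r=18: min(14,8)*18=144 best=209, r--
l=0 r=17: min(14,5)*17=85 best=209, r--
l=0 r=16: min(14,19)*16=224 best=224 *, l++
l=1 r=16: min(2,19)*15=30 best=224, l++
l=2 r=16: min(17,19)*14=238 best=238 *, l++
l=3 r=16: min(2,19)*13=26 best=238, l++
l=4 r=16: min(16,19)*12=192 best=238, l++
l=5 r=16: min(17,19)*11=187 best=238, l++
l=6 r=16: min(16,19)*10=160 best=238, l++
l=7 r=16: min(11,19)*9=99 best=238, l++
l=8 r=16: min(6,19)*8=48 best=238, l++
l=9 r=16: min(5,19)*7=35 best=238, l++

l=10, r=16, best area=238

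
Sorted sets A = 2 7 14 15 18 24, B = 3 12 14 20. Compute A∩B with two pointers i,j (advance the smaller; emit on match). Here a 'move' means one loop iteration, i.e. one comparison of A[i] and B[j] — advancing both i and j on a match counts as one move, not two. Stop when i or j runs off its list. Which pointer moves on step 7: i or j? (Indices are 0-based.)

[i=0,j=0] 2<3 → i++
[i=1,j=0] 7>3 → j++
[i=1,j=1] 7<12 → i++
[i=2,j=1] 14>12 → j++
[i=2,j=2] 14==14 emit → i++,j++
[i=3,j=3] 15<20 → i++
[i=4,j=3] 18<20 → i++

i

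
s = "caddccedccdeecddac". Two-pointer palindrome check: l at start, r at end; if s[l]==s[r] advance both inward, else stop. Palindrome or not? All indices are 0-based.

l=0 r=17: 'c'=='c', l++,r--
l=1 r=16: 'a'=='a', l++,r--
l=2 r=15: 'd'=='d', l++,r--
l=3 r=14: 'd'=='d', l++,r--
l=4 r=13: 'c'=='c', l++,r--
l=5 r=12: 'c'!='e', stop

not a palindrome (mismatch at 5,12)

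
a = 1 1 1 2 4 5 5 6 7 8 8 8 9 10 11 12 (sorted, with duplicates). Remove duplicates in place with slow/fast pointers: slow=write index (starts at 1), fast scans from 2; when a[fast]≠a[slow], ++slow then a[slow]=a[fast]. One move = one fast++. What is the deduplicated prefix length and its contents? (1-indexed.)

length 11; prefix = [1, 2, 4, 5, 6, 7, 8, 9, 10, 11, 12]

slow=1 fast=2: a[fast]=1=a[slow] dup, fast++
slow=1 fast=3: a[fast]=1=a[slow] dup, fast++
slow=1 fast=4: a[fast]=2≠a[slow]=1 write a[2]=2, slow++,fast++
slow=2 fast=5: a[fast]=4≠a[slow]=2 write a[3]=4, slow++,fast++
slow=3 fast=6: a[fast]=5≠a[slow]=4 write a[4]=5, slow++,fast++
slow=4 fast=7: a[fast]=5=a[slow] dup, fast++
slow=4 fast=8: a[fast]=6≠a[slow]=5 write a[5]=6, slow++,fast++
slow=5 fast=9: a[fast]=7≠a[slow]=6 write a[6]=7, slow++,fast++
slow=6 fast=10: a[fast]=8≠a[slow]=7 write a[7]=8, slow++,fast++
slow=7 fast=11: a[fast]=8=a[slow] dup, fast++
slow=7 fast=12: a[fast]=8=a[slow] dup, fast++
slow=7 fast=13: a[fast]=9≠a[slow]=8 write a[8]=9, slow++,fast++
slow=8 fast=14: a[fast]=10≠a[slow]=9 write a[9]=10, slow++,fast++
slow=9 fast=15: a[fast]=11≠a[slow]=10 write a[10]=11, slow++,fast++
slow=10 fast=16: a[fast]=12≠a[slow]=11 write a[11]=12, slow++,fast++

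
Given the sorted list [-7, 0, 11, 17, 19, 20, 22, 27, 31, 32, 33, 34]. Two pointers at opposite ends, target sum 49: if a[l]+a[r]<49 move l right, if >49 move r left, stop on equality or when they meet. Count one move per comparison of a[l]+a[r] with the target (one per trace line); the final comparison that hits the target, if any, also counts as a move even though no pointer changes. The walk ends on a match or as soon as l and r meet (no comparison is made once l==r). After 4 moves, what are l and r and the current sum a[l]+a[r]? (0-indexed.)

l=0 r=11: -7+34=27 <49, l++
l=1 r=11: 0+34=34 <49, l++
l=2 r=11: 11+34=45 <49, l++
l=3 r=11: 17+34=51 >49, r--

l=3, r=10, sum=50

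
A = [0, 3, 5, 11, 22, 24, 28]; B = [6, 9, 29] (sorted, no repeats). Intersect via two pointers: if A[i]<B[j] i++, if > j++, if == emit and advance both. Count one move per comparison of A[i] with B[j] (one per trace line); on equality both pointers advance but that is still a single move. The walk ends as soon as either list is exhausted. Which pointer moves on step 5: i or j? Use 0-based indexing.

j

[i=0,j=0] 0<6 → i++
[i=1,j=0] 3<6 → i++
[i=2,j=0] 5<6 → i++
[i=3,j=0] 11>6 → j++
[i=3,j=1] 11>9 → j++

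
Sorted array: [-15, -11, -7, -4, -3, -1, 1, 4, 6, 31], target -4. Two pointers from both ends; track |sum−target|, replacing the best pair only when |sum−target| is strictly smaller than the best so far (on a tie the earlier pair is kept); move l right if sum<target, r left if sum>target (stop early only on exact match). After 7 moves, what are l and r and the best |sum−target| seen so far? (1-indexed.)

l=4, r=6, best |Δ|=1

l=1 r=10: -15+31=16 d=20 *, r--
l=1 r=9: -15+6=-9 d=5 *, l++
l=2 r=9: -11+6=-5 d=1 *, l++
l=3 r=9: -7+6=-1 d=3, r--
l=3 r=8: -7+4=-3 d=1, r--
l=3 r=7: -7+1=-6 d=2, l++
l=4 r=7: -4+1=-3 d=1, r--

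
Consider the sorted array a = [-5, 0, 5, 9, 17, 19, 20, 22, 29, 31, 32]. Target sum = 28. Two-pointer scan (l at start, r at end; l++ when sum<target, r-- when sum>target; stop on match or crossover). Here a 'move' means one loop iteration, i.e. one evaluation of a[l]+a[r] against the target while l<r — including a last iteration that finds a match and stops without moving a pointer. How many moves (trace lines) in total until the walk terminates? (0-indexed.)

[0,10] -5+32=27 <28 → l++
[1,10] 0+32=32 >28 → r--
[1,9] 0+31=31 >28 → r--
[1,8] 0+29=29 >28 → r--
[1,7] 0+22=22 <28 → l++
[2,7] 5+22=27 <28 → l++
[3,7] 9+22=31 >28 → r--
[3,6] 9+20=29 >28 → r--
[3,5] 9+19=28 → found

9 moves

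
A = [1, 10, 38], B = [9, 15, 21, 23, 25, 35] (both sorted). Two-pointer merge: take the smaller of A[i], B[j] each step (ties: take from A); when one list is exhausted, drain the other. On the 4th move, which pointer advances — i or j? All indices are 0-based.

j

[i=0,j=0] A[i]=1<=B[j]=9 take 1 → i++
[i=1,j=0] A[i]=10>B[j]=9 take 9 → j++
[i=1,j=1] A[i]=10<=B[j]=15 take 10 → i++
[i=2,j=1] A[i]=38>B[j]=15 take 15 → j++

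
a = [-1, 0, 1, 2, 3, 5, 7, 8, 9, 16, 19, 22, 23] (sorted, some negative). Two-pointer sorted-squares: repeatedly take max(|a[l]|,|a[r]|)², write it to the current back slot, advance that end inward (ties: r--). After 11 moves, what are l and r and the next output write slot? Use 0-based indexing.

l=0, r=1, next write slot=1

[0,12] |-1|<=|23| out[12]=529 → r--
[0,11] |-1|<=|22| out[11]=484 → r--
[0,10] |-1|<=|19| out[10]=361 → r--
[0,9] |-1|<=|16| out[9]=256 → r--
[0,8] |-1|<=|9| out[8]=81 → r--
[0,7] |-1|<=|8| out[7]=64 → r--
[0,6] |-1|<=|7| out[6]=49 → r--
[0,5] |-1|<=|5| out[5]=25 → r--
[0,4] |-1|<=|3| out[4]=9 → r--
[0,3] |-1|<=|2| out[3]=4 → r--
[0,2] |-1|<=|1| out[2]=1 → r--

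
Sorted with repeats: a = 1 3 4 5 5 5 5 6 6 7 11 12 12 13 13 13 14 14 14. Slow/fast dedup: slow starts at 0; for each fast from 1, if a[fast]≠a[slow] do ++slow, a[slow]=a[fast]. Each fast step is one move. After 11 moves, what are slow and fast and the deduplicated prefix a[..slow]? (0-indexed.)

(s=0,f=1) a[fast]=3≠a[slow]=1 write a[1]=3 → slow++,fast++
(s=1,f=2) a[fast]=4≠a[slow]=3 write a[2]=4 → slow++,fast++
(s=2,f=3) a[fast]=5≠a[slow]=4 write a[3]=5 → slow++,fast++
(s=3,f=4) a[fast]=5=a[slow] dup → fast++
(s=3,f=5) a[fast]=5=a[slow] dup → fast++
(s=3,f=6) a[fast]=5=a[slow] dup → fast++
(s=3,f=7) a[fast]=6≠a[slow]=5 write a[4]=6 → slow++,fast++
(s=4,f=8) a[fast]=6=a[slow] dup → fast++
(s=4,f=9) a[fast]=7≠a[slow]=6 write a[5]=7 → slow++,fast++
(s=5,f=10) a[fast]=11≠a[slow]=7 write a[6]=11 → slow++,fast++
(s=6,f=11) a[fast]=12≠a[slow]=11 write a[7]=12 → slow++,fast++

slow=7, fast=12, prefix=[1, 3, 4, 5, 6, 7, 11, 12]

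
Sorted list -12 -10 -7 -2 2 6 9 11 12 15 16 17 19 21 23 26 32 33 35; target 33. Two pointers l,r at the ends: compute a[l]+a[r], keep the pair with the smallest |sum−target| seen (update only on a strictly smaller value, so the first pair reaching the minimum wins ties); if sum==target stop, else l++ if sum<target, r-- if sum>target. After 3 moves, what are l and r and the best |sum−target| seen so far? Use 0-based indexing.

l=3, r=18, best |Δ|=5

l=0 r=18: -12+35=23 d=10 *, l++
l=1 r=18: -10+35=25 d=8 *, l++
l=2 r=18: -7+35=28 d=5 *, l++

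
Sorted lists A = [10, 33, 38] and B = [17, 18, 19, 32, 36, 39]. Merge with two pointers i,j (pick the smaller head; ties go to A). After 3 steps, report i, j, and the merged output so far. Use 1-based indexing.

i=2, j=3, merged so far=[10, 17, 18]

i=1 j=1: A[i]=10<=B[j]=17 take 10, i++
i=2 j=1: A[i]=33>B[j]=17 take 17, j++
i=2 j=2: A[i]=33>B[j]=18 take 18, j++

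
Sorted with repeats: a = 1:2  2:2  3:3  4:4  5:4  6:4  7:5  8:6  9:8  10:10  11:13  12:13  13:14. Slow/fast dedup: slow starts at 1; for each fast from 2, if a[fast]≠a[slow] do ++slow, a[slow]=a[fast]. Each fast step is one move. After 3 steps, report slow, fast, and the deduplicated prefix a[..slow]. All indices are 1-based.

(s=1,f=2) a[fast]=2=a[slow] dup → fast++
(s=1,f=3) a[fast]=3≠a[slow]=2 write a[2]=3 → slow++,fast++
(s=2,f=4) a[fast]=4≠a[slow]=3 write a[3]=4 → slow++,fast++

slow=3, fast=5, prefix=[2, 3, 4]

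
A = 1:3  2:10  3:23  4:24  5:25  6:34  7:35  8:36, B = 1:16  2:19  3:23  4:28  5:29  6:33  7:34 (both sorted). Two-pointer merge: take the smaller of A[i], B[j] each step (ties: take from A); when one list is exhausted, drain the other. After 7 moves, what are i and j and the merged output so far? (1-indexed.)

i=5, j=4, merged so far=[3, 10, 16, 19, 23, 23, 24]

[i=1,j=1] A[i]=3<=B[j]=16 take 3 → i++
[i=2,j=1] A[i]=10<=B[j]=16 take 10 → i++
[i=3,j=1] A[i]=23>B[j]=16 take 16 → j++
[i=3,j=2] A[i]=23>B[j]=19 take 19 → j++
[i=3,j=3] A[i]=23<=B[j]=23 take 23 → i++
[i=4,j=3] A[i]=24>B[j]=23 take 23 → j++
[i=4,j=4] A[i]=24<=B[j]=28 take 24 → i++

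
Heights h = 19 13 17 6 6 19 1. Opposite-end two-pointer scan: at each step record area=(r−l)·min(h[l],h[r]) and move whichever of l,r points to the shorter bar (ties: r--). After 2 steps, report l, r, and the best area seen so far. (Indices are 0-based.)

l=0, r=4, best area=95

l=0 r=6: min(19,1)*6=6 best=6 *, r--
l=0 r=5: min(19,19)*5=95 best=95 *, r--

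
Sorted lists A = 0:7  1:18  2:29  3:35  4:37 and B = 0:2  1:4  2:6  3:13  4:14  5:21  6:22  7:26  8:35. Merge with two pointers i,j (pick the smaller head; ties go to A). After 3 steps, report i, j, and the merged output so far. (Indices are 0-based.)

i=0 j=0: A[i]=7>B[j]=2 take 2, j++
i=0 j=1: A[i]=7>B[j]=4 take 4, j++
i=0 j=2: A[i]=7>B[j]=6 take 6, j++

i=0, j=3, merged so far=[2, 4, 6]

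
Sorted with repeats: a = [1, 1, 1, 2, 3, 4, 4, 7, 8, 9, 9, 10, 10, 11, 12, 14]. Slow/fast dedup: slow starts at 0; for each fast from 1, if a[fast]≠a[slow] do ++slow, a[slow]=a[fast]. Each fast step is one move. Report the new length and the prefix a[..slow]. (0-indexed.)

length 11; prefix = [1, 2, 3, 4, 7, 8, 9, 10, 11, 12, 14]

(s=0,f=1) a[fast]=1=a[slow] dup → fast++
(s=0,f=2) a[fast]=1=a[slow] dup → fast++
(s=0,f=3) a[fast]=2≠a[slow]=1 write a[1]=2 → slow++,fast++
(s=1,f=4) a[fast]=3≠a[slow]=2 write a[2]=3 → slow++,fast++
(s=2,f=5) a[fast]=4≠a[slow]=3 write a[3]=4 → slow++,fast++
(s=3,f=6) a[fast]=4=a[slow] dup → fast++
(s=3,f=7) a[fast]=7≠a[slow]=4 write a[4]=7 → slow++,fast++
(s=4,f=8) a[fast]=8≠a[slow]=7 write a[5]=8 → slow++,fast++
(s=5,f=9) a[fast]=9≠a[slow]=8 write a[6]=9 → slow++,fast++
(s=6,f=10) a[fast]=9=a[slow] dup → fast++
(s=6,f=11) a[fast]=10≠a[slow]=9 write a[7]=10 → slow++,fast++
(s=7,f=12) a[fast]=10=a[slow] dup → fast++
(s=7,f=13) a[fast]=11≠a[slow]=10 write a[8]=11 → slow++,fast++
(s=8,f=14) a[fast]=12≠a[slow]=11 write a[9]=12 → slow++,fast++
(s=9,f=15) a[fast]=14≠a[slow]=12 write a[10]=14 → slow++,fast++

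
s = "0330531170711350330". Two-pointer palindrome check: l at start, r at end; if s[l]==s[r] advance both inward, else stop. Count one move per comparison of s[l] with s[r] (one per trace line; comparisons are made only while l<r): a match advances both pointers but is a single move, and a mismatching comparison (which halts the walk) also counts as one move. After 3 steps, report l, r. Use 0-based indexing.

l=3, r=15

l=0 r=18: '0'=='0', l++,r--
l=1 r=17: '3'=='3', l++,r--
l=2 r=16: '3'=='3', l++,r--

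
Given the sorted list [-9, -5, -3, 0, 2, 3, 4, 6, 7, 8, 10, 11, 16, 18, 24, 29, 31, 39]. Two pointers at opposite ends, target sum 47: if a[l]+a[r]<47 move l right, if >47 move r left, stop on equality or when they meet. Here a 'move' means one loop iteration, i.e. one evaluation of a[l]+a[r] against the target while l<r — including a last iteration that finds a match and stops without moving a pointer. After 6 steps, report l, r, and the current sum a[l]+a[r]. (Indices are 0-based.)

l=0 r=17: -9+39=30 <47, l++
l=1 r=17: -5+39=34 <47, l++
l=2 r=17: -3+39=36 <47, l++
l=3 r=17: 0+39=39 <47, l++
l=4 r=17: 2+39=41 <47, l++
l=5 r=17: 3+39=42 <47, l++

l=6, r=17, sum=43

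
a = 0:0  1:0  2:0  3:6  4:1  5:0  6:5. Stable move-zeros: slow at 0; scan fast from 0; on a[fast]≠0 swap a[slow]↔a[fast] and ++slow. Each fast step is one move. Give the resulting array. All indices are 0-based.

(s=0,f=0) a[fast]=0 → fast++
(s=0,f=1) a[fast]=0 → fast++
(s=0,f=2) a[fast]=0 → fast++
(s=0,f=3) a[fast]=6≠0 swap→a[0]=6 → slow++,fast++
(s=1,f=4) a[fast]=1≠0 swap→a[1]=1 → slow++,fast++
(s=2,f=5) a[fast]=0 → fast++
(s=2,f=6) a[fast]=5≠0 swap→a[2]=5 → slow++,fast++

[6, 1, 5, 0, 0, 0, 0]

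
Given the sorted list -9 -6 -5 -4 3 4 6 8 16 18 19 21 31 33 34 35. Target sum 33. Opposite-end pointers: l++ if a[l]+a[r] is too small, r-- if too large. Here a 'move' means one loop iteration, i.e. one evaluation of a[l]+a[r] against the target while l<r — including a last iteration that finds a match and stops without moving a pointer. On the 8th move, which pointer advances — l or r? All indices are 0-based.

r

l=0 r=15: -9+35=26 <33, l++
l=1 r=15: -6+35=29 <33, l++
l=2 r=15: -5+35=30 <33, l++
l=3 r=15: -4+35=31 <33, l++
l=4 r=15: 3+35=38 >33, r--
l=4 r=14: 3+34=37 >33, r--
l=4 r=13: 3+33=36 >33, r--
l=4 r=12: 3+31=34 >33, r--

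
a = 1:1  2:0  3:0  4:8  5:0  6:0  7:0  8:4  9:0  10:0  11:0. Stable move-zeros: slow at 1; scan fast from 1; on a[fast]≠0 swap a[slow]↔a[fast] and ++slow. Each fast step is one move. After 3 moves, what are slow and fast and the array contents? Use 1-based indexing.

slow=1 fast=1: a[fast]=1≠0 swap→a[1]=1, slow++,fast++
slow=2 fast=2: a[fast]=0, fast++
slow=2 fast=3: a[fast]=0, fast++

slow=2, fast=4, a=[1, 0, 0, 8, 0, 0, 0, 4, 0, 0, 0]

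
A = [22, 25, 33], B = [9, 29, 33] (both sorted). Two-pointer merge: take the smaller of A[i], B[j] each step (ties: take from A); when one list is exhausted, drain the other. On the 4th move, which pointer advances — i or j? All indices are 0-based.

[i=0,j=0] A[i]=22>B[j]=9 take 9 → j++
[i=0,j=1] A[i]=22<=B[j]=29 take 22 → i++
[i=1,j=1] A[i]=25<=B[j]=29 take 25 → i++
[i=2,j=1] A[i]=33>B[j]=29 take 29 → j++

j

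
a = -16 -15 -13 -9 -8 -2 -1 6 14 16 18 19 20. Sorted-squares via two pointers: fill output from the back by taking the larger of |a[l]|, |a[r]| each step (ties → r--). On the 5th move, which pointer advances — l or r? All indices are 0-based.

l

[0,12] |-16|<=|20| out[12]=400 → r--
[0,11] |-16|<=|19| out[11]=361 → r--
[0,10] |-16|<=|18| out[10]=324 → r--
[0,9] |-16|<=|16| out[9]=256 → r--
[0,8] |-16|>|14| out[8]=256 → l++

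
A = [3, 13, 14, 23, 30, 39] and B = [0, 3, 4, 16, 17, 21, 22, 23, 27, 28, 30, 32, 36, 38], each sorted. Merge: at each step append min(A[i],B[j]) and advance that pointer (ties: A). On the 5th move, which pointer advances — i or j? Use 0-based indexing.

[i=0,j=0] A[i]=3>B[j]=0 take 0 → j++
[i=0,j=1] A[i]=3<=B[j]=3 take 3 → i++
[i=1,j=1] A[i]=13>B[j]=3 take 3 → j++
[i=1,j=2] A[i]=13>B[j]=4 take 4 → j++
[i=1,j=3] A[i]=13<=B[j]=16 take 13 → i++

i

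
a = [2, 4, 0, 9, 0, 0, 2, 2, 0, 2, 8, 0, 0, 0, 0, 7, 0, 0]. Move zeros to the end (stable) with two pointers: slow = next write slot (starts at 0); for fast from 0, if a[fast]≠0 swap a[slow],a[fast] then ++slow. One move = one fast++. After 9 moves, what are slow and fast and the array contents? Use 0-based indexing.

slow=0 fast=0: a[fast]=2≠0 swap→a[0]=2, slow++,fast++
slow=1 fast=1: a[fast]=4≠0 swap→a[1]=4, slow++,fast++
slow=2 fast=2: a[fast]=0, fast++
slow=2 fast=3: a[fast]=9≠0 swap→a[2]=9, slow++,fast++
slow=3 fast=4: a[fast]=0, fast++
slow=3 fast=5: a[fast]=0, fast++
slow=3 fast=6: a[fast]=2≠0 swap→a[3]=2, slow++,fast++
slow=4 fast=7: a[fast]=2≠0 swap→a[4]=2, slow++,fast++
slow=5 fast=8: a[fast]=0, fast++

slow=5, fast=9, a=[2, 4, 9, 2, 2, 0, 0, 0, 0, 2, 8, 0, 0, 0, 0, 7, 0, 0]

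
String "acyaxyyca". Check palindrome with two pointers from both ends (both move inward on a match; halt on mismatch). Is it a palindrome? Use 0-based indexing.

not a palindrome (mismatch at 3,5)

l=0 r=8: 'a'=='a', l++,r--
l=1 r=7: 'c'=='c', l++,r--
l=2 r=6: 'y'=='y', l++,r--
l=3 r=5: 'a'!='y', stop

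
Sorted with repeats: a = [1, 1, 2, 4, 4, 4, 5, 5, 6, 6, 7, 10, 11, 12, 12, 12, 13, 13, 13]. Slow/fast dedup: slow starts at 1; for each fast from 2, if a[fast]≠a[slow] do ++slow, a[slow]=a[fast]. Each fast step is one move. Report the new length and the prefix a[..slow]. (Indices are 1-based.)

(s=1,f=2) a[fast]=1=a[slow] dup → fast++
(s=1,f=3) a[fast]=2≠a[slow]=1 write a[2]=2 → slow++,fast++
(s=2,f=4) a[fast]=4≠a[slow]=2 write a[3]=4 → slow++,fast++
(s=3,f=5) a[fast]=4=a[slow] dup → fast++
(s=3,f=6) a[fast]=4=a[slow] dup → fast++
(s=3,f=7) a[fast]=5≠a[slow]=4 write a[4]=5 → slow++,fast++
(s=4,f=8) a[fast]=5=a[slow] dup → fast++
(s=4,f=9) a[fast]=6≠a[slow]=5 write a[5]=6 → slow++,fast++
(s=5,f=10) a[fast]=6=a[slow] dup → fast++
(s=5,f=11) a[fast]=7≠a[slow]=6 write a[6]=7 → slow++,fast++
(s=6,f=12) a[fast]=10≠a[slow]=7 write a[7]=10 → slow++,fast++
(s=7,f=13) a[fast]=11≠a[slow]=10 write a[8]=11 → slow++,fast++
(s=8,f=14) a[fast]=12≠a[slow]=11 write a[9]=12 → slow++,fast++
(s=9,f=15) a[fast]=12=a[slow] dup → fast++
(s=9,f=16) a[fast]=12=a[slow] dup → fast++
(s=9,f=17) a[fast]=13≠a[slow]=12 write a[10]=13 → slow++,fast++
(s=10,f=18) a[fast]=13=a[slow] dup → fast++
(s=10,f=19) a[fast]=13=a[slow] dup → fast++

length 10; prefix = [1, 2, 4, 5, 6, 7, 10, 11, 12, 13]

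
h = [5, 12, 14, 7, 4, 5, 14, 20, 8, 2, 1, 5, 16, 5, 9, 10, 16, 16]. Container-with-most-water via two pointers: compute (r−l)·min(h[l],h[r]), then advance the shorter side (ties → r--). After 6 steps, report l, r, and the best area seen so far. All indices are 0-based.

[0,17] min(5,16)*17=85 best=85 * → l++
[1,17] min(12,16)*16=192 best=192 * → l++
[2,17] min(14,16)*15=210 best=210 * → l++
[3,17] min(7,16)*14=98 best=210 → l++
[4,17] min(4,16)*13=52 best=210 → l++
[5,17] min(5,16)*12=60 best=210 → l++

l=6, r=17, best area=210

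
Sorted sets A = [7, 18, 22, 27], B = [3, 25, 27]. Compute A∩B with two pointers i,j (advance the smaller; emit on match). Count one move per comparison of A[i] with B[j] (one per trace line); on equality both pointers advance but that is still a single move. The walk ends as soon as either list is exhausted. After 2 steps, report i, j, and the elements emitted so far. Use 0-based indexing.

i=1, j=1, emitted=[]

[i=0,j=0] 7>3 → j++
[i=0,j=1] 7<25 → i++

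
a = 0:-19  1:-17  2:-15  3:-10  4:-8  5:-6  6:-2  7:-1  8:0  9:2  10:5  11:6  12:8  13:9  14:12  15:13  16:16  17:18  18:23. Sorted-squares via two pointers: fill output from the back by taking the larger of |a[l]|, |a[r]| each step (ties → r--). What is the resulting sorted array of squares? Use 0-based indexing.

[0, 1, 4, 4, 25, 36, 36, 64, 64, 81, 100, 144, 169, 225, 256, 289, 324, 361, 529]

[0,18] |-19|<=|23| out[18]=529 → r--
[0,17] |-19|>|18| out[17]=361 → l++
[1,17] |-17|<=|18| out[16]=324 → r--
[1,16] |-17|>|16| out[15]=289 → l++
[2,16] |-15|<=|16| out[14]=256 → r--
[2,15] |-15|>|13| out[13]=225 → l++
[3,15] |-10|<=|13| out[12]=169 → r--
[3,14] |-10|<=|12| out[11]=144 → r--
[3,13] |-10|>|9| out[10]=100 → l++
[4,13] |-8|<=|9| out[9]=81 → r--
[4,12] |-8|<=|8| out[8]=64 → r--
[4,11] |-8|>|6| out[7]=64 → l++
[5,11] |-6|<=|6| out[6]=36 → r--
[5,10] |-6|>|5| out[5]=36 → l++
[6,10] |-2|<=|5| out[4]=25 → r--
[6,9] |-2|<=|2| out[3]=4 → r--
[6,8] |-2|>|0| out[2]=4 → l++
[7,8] |-1|>|0| out[1]=1 → l++
[8,8] |0|<=|0| out[0]=0 → r--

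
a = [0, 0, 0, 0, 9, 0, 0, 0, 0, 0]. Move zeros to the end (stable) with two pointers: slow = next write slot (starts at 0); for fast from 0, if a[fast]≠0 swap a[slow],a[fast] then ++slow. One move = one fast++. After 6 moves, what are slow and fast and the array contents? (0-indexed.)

(s=0,f=0) a[fast]=0 → fast++
(s=0,f=1) a[fast]=0 → fast++
(s=0,f=2) a[fast]=0 → fast++
(s=0,f=3) a[fast]=0 → fast++
(s=0,f=4) a[fast]=9≠0 swap→a[0]=9 → slow++,fast++
(s=1,f=5) a[fast]=0 → fast++

slow=1, fast=6, a=[9, 0, 0, 0, 0, 0, 0, 0, 0, 0]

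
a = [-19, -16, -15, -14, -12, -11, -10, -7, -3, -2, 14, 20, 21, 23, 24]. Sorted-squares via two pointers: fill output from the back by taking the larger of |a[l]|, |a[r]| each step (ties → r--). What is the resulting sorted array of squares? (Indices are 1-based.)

[1,15] |-19|<=|24| out[15]=576 → r--
[1,14] |-19|<=|23| out[14]=529 → r--
[1,13] |-19|<=|21| out[13]=441 → r--
[1,12] |-19|<=|20| out[12]=400 → r--
[1,11] |-19|>|14| out[11]=361 → l++
[2,11] |-16|>|14| out[10]=256 → l++
[3,11] |-15|>|14| out[9]=225 → l++
[4,11] |-14|<=|14| out[8]=196 → r--
[4,10] |-14|>|-2| out[7]=196 → l++
[5,10] |-12|>|-2| out[6]=144 → l++
[6,10] |-11|>|-2| out[5]=121 → l++
[7,10] |-10|>|-2| out[4]=100 → l++
[8,10] |-7|>|-2| out[3]=49 → l++
[9,10] |-3|>|-2| out[2]=9 → l++
[10,10] |-2|<=|-2| out[1]=4 → r--

[4, 9, 49, 100, 121, 144, 196, 196, 225, 256, 361, 400, 441, 529, 576]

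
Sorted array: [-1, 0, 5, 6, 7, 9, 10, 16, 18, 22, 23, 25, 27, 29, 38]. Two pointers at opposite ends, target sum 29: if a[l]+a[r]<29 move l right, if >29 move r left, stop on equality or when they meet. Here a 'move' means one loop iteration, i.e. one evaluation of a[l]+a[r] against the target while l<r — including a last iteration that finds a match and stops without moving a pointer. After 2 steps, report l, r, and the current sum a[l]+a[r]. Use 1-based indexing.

l=2, r=14, sum=29

[1,15] -1+38=37 >29 → r--
[1,14] -1+29=28 <29 → l++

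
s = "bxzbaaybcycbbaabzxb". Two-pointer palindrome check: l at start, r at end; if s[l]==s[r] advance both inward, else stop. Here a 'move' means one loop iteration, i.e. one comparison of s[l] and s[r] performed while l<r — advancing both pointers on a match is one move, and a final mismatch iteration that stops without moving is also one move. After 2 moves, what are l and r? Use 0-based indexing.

l=2, r=16

l=0 r=18: 'b'=='b', l++,r--
l=1 r=17: 'x'=='x', l++,r--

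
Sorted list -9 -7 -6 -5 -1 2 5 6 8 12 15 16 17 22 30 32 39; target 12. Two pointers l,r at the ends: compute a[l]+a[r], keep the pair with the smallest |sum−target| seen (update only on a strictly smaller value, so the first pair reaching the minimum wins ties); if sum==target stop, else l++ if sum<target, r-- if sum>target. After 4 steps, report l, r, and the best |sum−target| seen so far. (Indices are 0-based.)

l=0, r=12, best |Δ|=1

[0,16] -9+39=30 d=18 * → r--
[0,15] -9+32=23 d=11 * → r--
[0,14] -9+30=21 d=9 * → r--
[0,13] -9+22=13 d=1 * → r--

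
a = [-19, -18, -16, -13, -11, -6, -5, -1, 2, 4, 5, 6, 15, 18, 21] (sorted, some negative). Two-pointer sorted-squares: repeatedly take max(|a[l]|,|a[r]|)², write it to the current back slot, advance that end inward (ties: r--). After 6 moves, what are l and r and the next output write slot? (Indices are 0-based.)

l=0 r=14: |-19|<=|21| out[14]=441, r--
l=0 r=13: |-19|>|18| out[13]=361, l++
l=1 r=13: |-18|<=|18| out[12]=324, r--
l=1 r=12: |-18|>|15| out[11]=324, l++
l=2 r=12: |-16|>|15| out[10]=256, l++
l=3 r=12: |-13|<=|15| out[9]=225, r--

l=3, r=11, next write slot=8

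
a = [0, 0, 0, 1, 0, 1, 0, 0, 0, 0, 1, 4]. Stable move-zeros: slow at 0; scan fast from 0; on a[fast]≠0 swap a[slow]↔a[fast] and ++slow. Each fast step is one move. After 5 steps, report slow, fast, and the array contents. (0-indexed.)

slow=0 fast=0: a[fast]=0, fast++
slow=0 fast=1: a[fast]=0, fast++
slow=0 fast=2: a[fast]=0, fast++
slow=0 fast=3: a[fast]=1≠0 swap→a[0]=1, slow++,fast++
slow=1 fast=4: a[fast]=0, fast++

slow=1, fast=5, a=[1, 0, 0, 0, 0, 1, 0, 0, 0, 0, 1, 4]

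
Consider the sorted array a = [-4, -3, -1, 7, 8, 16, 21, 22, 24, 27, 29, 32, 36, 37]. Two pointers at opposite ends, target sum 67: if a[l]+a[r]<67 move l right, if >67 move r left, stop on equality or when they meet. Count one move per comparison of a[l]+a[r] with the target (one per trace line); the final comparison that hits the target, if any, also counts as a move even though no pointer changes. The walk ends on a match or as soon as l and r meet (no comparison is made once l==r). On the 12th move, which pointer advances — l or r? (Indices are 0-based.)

l=0 r=13: -4+37=33 <67, l++
l=1 r=13: -3+37=34 <67, l++
l=2 r=13: -1+37=36 <67, l++
l=3 r=13: 7+37=44 <67, l++
l=4 r=13: 8+37=45 <67, l++
l=5 r=13: 16+37=53 <67, l++
l=6 r=13: 21+37=58 <67, l++
l=7 r=13: 22+37=59 <67, l++
l=8 r=13: 24+37=61 <67, l++
l=9 r=13: 27+37=64 <67, l++
l=10 r=13: 29+37=66 <67, l++
l=11 r=13: 32+37=69 >67, r--

r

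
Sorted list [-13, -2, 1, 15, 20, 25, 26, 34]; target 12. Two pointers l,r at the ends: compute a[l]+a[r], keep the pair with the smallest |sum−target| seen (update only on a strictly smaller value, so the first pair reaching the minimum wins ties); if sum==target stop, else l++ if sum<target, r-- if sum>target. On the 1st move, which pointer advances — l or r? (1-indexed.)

r

l=1 r=8: -13+34=21 d=9 *, r--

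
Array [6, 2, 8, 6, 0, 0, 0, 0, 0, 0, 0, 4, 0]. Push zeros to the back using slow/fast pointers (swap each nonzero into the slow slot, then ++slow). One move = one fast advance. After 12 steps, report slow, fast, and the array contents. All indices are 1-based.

slow=6, fast=13, a=[6, 2, 8, 6, 4, 0, 0, 0, 0, 0, 0, 0, 0]

slow=1 fast=1: a[fast]=6≠0 swap→a[1]=6, slow++,fast++
slow=2 fast=2: a[fast]=2≠0 swap→a[2]=2, slow++,fast++
slow=3 fast=3: a[fast]=8≠0 swap→a[3]=8, slow++,fast++
slow=4 fast=4: a[fast]=6≠0 swap→a[4]=6, slow++,fast++
slow=5 fast=5: a[fast]=0, fast++
slow=5 fast=6: a[fast]=0, fast++
slow=5 fast=7: a[fast]=0, fast++
slow=5 fast=8: a[fast]=0, fast++
slow=5 fast=9: a[fast]=0, fast++
slow=5 fast=10: a[fast]=0, fast++
slow=5 fast=11: a[fast]=0, fast++
slow=5 fast=12: a[fast]=4≠0 swap→a[5]=4, slow++,fast++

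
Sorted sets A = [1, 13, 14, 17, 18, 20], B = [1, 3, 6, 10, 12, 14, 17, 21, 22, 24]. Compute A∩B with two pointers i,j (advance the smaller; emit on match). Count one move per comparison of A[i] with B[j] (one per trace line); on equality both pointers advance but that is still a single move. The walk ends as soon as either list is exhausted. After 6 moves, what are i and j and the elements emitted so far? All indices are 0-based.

i=0 j=0: 1==1 emit, i++,j++
i=1 j=1: 13>3, j++
i=1 j=2: 13>6, j++
i=1 j=3: 13>10, j++
i=1 j=4: 13>12, j++
i=1 j=5: 13<14, i++

i=2, j=5, emitted=[1]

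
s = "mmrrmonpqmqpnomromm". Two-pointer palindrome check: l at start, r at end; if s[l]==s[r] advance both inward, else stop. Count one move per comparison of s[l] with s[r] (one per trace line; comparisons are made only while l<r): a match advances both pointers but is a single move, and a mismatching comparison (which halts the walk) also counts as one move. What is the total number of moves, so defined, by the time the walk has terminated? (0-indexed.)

l=0 r=18: 'm'=='m', l++,r--
l=1 r=17: 'm'=='m', l++,r--
l=2 r=16: 'r'!='o', stop

3 moves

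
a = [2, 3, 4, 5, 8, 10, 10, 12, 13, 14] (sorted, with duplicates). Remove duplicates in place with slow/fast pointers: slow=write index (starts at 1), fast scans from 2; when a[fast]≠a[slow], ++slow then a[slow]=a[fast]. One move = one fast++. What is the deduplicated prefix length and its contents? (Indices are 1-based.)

length 9; prefix = [2, 3, 4, 5, 8, 10, 12, 13, 14]

slow=1 fast=2: a[fast]=3≠a[slow]=2 write a[2]=3, slow++,fast++
slow=2 fast=3: a[fast]=4≠a[slow]=3 write a[3]=4, slow++,fast++
slow=3 fast=4: a[fast]=5≠a[slow]=4 write a[4]=5, slow++,fast++
slow=4 fast=5: a[fast]=8≠a[slow]=5 write a[5]=8, slow++,fast++
slow=5 fast=6: a[fast]=10≠a[slow]=8 write a[6]=10, slow++,fast++
slow=6 fast=7: a[fast]=10=a[slow] dup, fast++
slow=6 fast=8: a[fast]=12≠a[slow]=10 write a[7]=12, slow++,fast++
slow=7 fast=9: a[fast]=13≠a[slow]=12 write a[8]=13, slow++,fast++
slow=8 fast=10: a[fast]=14≠a[slow]=13 write a[9]=14, slow++,fast++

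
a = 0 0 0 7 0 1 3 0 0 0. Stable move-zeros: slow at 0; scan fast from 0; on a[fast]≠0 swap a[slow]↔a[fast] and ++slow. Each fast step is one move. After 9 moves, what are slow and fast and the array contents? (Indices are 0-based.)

slow=3, fast=9, a=[7, 1, 3, 0, 0, 0, 0, 0, 0, 0]

slow=0 fast=0: a[fast]=0, fast++
slow=0 fast=1: a[fast]=0, fast++
slow=0 fast=2: a[fast]=0, fast++
slow=0 fast=3: a[fast]=7≠0 swap→a[0]=7, slow++,fast++
slow=1 fast=4: a[fast]=0, fast++
slow=1 fast=5: a[fast]=1≠0 swap→a[1]=1, slow++,fast++
slow=2 fast=6: a[fast]=3≠0 swap→a[2]=3, slow++,fast++
slow=3 fast=7: a[fast]=0, fast++
slow=3 fast=8: a[fast]=0, fast++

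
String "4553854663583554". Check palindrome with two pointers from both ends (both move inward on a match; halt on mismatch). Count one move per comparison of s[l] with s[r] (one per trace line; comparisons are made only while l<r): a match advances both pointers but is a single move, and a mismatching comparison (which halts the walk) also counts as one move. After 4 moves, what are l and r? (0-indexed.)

l=0 r=15: '4'=='4', l++,r--
l=1 r=14: '5'=='5', l++,r--
l=2 r=13: '5'=='5', l++,r--
l=3 r=12: '3'=='3', l++,r--

l=4, r=11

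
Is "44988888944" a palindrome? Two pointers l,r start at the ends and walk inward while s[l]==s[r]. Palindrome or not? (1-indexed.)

[1,11] '4'=='4' → l++,r--
[2,10] '4'=='4' → l++,r--
[3,9] '9'=='9' → l++,r--
[4,8] '8'=='8' → l++,r--
[5,7] '8'=='8' → l++,r--

palindrome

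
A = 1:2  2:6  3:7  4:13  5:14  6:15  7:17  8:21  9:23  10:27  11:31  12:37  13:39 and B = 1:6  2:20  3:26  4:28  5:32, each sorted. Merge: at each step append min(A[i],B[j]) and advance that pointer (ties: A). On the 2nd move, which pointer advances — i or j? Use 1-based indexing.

[i=1,j=1] A[i]=2<=B[j]=6 take 2 → i++
[i=2,j=1] A[i]=6<=B[j]=6 take 6 → i++

i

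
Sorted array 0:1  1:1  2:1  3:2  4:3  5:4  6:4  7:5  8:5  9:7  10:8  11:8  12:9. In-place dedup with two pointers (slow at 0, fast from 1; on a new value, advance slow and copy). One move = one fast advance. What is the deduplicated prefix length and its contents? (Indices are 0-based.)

length 8; prefix = [1, 2, 3, 4, 5, 7, 8, 9]

(s=0,f=1) a[fast]=1=a[slow] dup → fast++
(s=0,f=2) a[fast]=1=a[slow] dup → fast++
(s=0,f=3) a[fast]=2≠a[slow]=1 write a[1]=2 → slow++,fast++
(s=1,f=4) a[fast]=3≠a[slow]=2 write a[2]=3 → slow++,fast++
(s=2,f=5) a[fast]=4≠a[slow]=3 write a[3]=4 → slow++,fast++
(s=3,f=6) a[fast]=4=a[slow] dup → fast++
(s=3,f=7) a[fast]=5≠a[slow]=4 write a[4]=5 → slow++,fast++
(s=4,f=8) a[fast]=5=a[slow] dup → fast++
(s=4,f=9) a[fast]=7≠a[slow]=5 write a[5]=7 → slow++,fast++
(s=5,f=10) a[fast]=8≠a[slow]=7 write a[6]=8 → slow++,fast++
(s=6,f=11) a[fast]=8=a[slow] dup → fast++
(s=6,f=12) a[fast]=9≠a[slow]=8 write a[7]=9 → slow++,fast++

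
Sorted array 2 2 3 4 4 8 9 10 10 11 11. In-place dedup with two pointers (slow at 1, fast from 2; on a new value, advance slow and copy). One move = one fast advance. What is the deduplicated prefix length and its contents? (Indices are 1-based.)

slow=1 fast=2: a[fast]=2=a[slow] dup, fast++
slow=1 fast=3: a[fast]=3≠a[slow]=2 write a[2]=3, slow++,fast++
slow=2 fast=4: a[fast]=4≠a[slow]=3 write a[3]=4, slow++,fast++
slow=3 fast=5: a[fast]=4=a[slow] dup, fast++
slow=3 fast=6: a[fast]=8≠a[slow]=4 write a[4]=8, slow++,fast++
slow=4 fast=7: a[fast]=9≠a[slow]=8 write a[5]=9, slow++,fast++
slow=5 fast=8: a[fast]=10≠a[slow]=9 write a[6]=10, slow++,fast++
slow=6 fast=9: a[fast]=10=a[slow] dup, fast++
slow=6 fast=10: a[fast]=11≠a[slow]=10 write a[7]=11, slow++,fast++
slow=7 fast=11: a[fast]=11=a[slow] dup, fast++

length 7; prefix = [2, 3, 4, 8, 9, 10, 11]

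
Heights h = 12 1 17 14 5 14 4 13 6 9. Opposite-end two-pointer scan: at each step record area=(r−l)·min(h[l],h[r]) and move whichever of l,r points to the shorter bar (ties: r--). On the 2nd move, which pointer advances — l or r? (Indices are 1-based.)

[1,10] min(12,9)*9=81 best=81 * → r--
[1,9] min(12,6)*8=48 best=81 → r--

r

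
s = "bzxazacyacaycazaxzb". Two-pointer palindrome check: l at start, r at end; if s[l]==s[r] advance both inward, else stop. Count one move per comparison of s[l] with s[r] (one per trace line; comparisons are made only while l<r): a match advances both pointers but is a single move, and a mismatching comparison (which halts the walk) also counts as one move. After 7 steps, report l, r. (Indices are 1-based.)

l=8, r=12

[1,19] 'b'=='b' → l++,r--
[2,18] 'z'=='z' → l++,r--
[3,17] 'x'=='x' → l++,r--
[4,16] 'a'=='a' → l++,r--
[5,15] 'z'=='z' → l++,r--
[6,14] 'a'=='a' → l++,r--
[7,13] 'c'=='c' → l++,r--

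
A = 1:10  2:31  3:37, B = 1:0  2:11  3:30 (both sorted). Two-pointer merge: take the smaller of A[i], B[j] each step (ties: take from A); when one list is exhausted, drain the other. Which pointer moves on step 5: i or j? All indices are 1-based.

i

[i=1,j=1] A[i]=10>B[j]=0 take 0 → j++
[i=1,j=2] A[i]=10<=B[j]=11 take 10 → i++
[i=2,j=2] A[i]=31>B[j]=11 take 11 → j++
[i=2,j=3] A[i]=31>B[j]=30 take 30 → j++
[i=2,j=4] B done, take A[i]=31 → i++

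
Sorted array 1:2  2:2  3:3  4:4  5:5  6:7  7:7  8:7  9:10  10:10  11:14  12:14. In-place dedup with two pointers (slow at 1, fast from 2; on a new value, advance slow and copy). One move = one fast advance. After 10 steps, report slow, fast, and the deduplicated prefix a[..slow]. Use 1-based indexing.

slow=7, fast=12, prefix=[2, 3, 4, 5, 7, 10, 14]

slow=1 fast=2: a[fast]=2=a[slow] dup, fast++
slow=1 fast=3: a[fast]=3≠a[slow]=2 write a[2]=3, slow++,fast++
slow=2 fast=4: a[fast]=4≠a[slow]=3 write a[3]=4, slow++,fast++
slow=3 fast=5: a[fast]=5≠a[slow]=4 write a[4]=5, slow++,fast++
slow=4 fast=6: a[fast]=7≠a[slow]=5 write a[5]=7, slow++,fast++
slow=5 fast=7: a[fast]=7=a[slow] dup, fast++
slow=5 fast=8: a[fast]=7=a[slow] dup, fast++
slow=5 fast=9: a[fast]=10≠a[slow]=7 write a[6]=10, slow++,fast++
slow=6 fast=10: a[fast]=10=a[slow] dup, fast++
slow=6 fast=11: a[fast]=14≠a[slow]=10 write a[7]=14, slow++,fast++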